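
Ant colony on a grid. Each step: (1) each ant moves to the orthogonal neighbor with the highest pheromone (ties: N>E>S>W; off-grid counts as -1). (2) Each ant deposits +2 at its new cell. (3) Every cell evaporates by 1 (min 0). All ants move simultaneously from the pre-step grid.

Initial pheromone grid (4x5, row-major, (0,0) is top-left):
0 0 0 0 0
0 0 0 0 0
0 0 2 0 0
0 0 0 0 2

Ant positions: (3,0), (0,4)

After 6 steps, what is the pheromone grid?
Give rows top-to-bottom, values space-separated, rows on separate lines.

After step 1: ants at (2,0),(1,4)
  0 0 0 0 0
  0 0 0 0 1
  1 0 1 0 0
  0 0 0 0 1
After step 2: ants at (1,0),(0,4)
  0 0 0 0 1
  1 0 0 0 0
  0 0 0 0 0
  0 0 0 0 0
After step 3: ants at (0,0),(1,4)
  1 0 0 0 0
  0 0 0 0 1
  0 0 0 0 0
  0 0 0 0 0
After step 4: ants at (0,1),(0,4)
  0 1 0 0 1
  0 0 0 0 0
  0 0 0 0 0
  0 0 0 0 0
After step 5: ants at (0,2),(1,4)
  0 0 1 0 0
  0 0 0 0 1
  0 0 0 0 0
  0 0 0 0 0
After step 6: ants at (0,3),(0,4)
  0 0 0 1 1
  0 0 0 0 0
  0 0 0 0 0
  0 0 0 0 0

0 0 0 1 1
0 0 0 0 0
0 0 0 0 0
0 0 0 0 0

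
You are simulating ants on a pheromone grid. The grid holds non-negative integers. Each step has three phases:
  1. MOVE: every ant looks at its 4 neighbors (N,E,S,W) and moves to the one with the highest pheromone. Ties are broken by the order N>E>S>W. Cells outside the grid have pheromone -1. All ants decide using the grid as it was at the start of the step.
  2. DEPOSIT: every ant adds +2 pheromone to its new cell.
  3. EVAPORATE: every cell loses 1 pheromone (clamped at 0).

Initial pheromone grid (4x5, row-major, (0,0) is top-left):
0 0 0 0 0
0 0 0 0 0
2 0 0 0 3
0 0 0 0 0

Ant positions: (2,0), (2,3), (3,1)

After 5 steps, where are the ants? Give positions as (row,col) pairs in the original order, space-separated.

Step 1: ant0:(2,0)->N->(1,0) | ant1:(2,3)->E->(2,4) | ant2:(3,1)->N->(2,1)
  grid max=4 at (2,4)
Step 2: ant0:(1,0)->S->(2,0) | ant1:(2,4)->N->(1,4) | ant2:(2,1)->W->(2,0)
  grid max=4 at (2,0)
Step 3: ant0:(2,0)->N->(1,0) | ant1:(1,4)->S->(2,4) | ant2:(2,0)->N->(1,0)
  grid max=4 at (2,4)
Step 4: ant0:(1,0)->S->(2,0) | ant1:(2,4)->N->(1,4) | ant2:(1,0)->S->(2,0)
  grid max=6 at (2,0)
Step 5: ant0:(2,0)->N->(1,0) | ant1:(1,4)->S->(2,4) | ant2:(2,0)->N->(1,0)
  grid max=5 at (1,0)

(1,0) (2,4) (1,0)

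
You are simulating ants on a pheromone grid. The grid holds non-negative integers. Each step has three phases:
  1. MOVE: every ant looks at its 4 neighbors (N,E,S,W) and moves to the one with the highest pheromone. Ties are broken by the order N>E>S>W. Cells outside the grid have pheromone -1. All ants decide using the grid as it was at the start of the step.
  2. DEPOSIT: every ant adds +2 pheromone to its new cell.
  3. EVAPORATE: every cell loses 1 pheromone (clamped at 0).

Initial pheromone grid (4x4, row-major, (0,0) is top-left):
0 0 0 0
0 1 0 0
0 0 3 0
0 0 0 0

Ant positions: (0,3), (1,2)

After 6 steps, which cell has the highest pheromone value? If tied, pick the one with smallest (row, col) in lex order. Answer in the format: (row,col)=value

Answer: (2,2)=3

Derivation:
Step 1: ant0:(0,3)->S->(1,3) | ant1:(1,2)->S->(2,2)
  grid max=4 at (2,2)
Step 2: ant0:(1,3)->N->(0,3) | ant1:(2,2)->N->(1,2)
  grid max=3 at (2,2)
Step 3: ant0:(0,3)->S->(1,3) | ant1:(1,2)->S->(2,2)
  grid max=4 at (2,2)
Step 4: ant0:(1,3)->N->(0,3) | ant1:(2,2)->N->(1,2)
  grid max=3 at (2,2)
Step 5: ant0:(0,3)->S->(1,3) | ant1:(1,2)->S->(2,2)
  grid max=4 at (2,2)
Step 6: ant0:(1,3)->N->(0,3) | ant1:(2,2)->N->(1,2)
  grid max=3 at (2,2)
Final grid:
  0 0 0 1
  0 0 1 0
  0 0 3 0
  0 0 0 0
Max pheromone 3 at (2,2)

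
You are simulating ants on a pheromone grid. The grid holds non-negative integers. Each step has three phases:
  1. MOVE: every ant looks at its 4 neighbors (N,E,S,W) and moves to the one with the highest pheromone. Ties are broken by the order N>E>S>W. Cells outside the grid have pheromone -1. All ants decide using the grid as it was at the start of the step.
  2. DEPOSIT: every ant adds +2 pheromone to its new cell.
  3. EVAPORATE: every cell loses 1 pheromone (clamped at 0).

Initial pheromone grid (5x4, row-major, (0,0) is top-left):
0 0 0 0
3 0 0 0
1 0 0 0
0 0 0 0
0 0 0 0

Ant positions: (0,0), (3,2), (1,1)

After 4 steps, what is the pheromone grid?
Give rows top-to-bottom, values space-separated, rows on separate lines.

After step 1: ants at (1,0),(2,2),(1,0)
  0 0 0 0
  6 0 0 0
  0 0 1 0
  0 0 0 0
  0 0 0 0
After step 2: ants at (0,0),(1,2),(0,0)
  3 0 0 0
  5 0 1 0
  0 0 0 0
  0 0 0 0
  0 0 0 0
After step 3: ants at (1,0),(0,2),(1,0)
  2 0 1 0
  8 0 0 0
  0 0 0 0
  0 0 0 0
  0 0 0 0
After step 4: ants at (0,0),(0,3),(0,0)
  5 0 0 1
  7 0 0 0
  0 0 0 0
  0 0 0 0
  0 0 0 0

5 0 0 1
7 0 0 0
0 0 0 0
0 0 0 0
0 0 0 0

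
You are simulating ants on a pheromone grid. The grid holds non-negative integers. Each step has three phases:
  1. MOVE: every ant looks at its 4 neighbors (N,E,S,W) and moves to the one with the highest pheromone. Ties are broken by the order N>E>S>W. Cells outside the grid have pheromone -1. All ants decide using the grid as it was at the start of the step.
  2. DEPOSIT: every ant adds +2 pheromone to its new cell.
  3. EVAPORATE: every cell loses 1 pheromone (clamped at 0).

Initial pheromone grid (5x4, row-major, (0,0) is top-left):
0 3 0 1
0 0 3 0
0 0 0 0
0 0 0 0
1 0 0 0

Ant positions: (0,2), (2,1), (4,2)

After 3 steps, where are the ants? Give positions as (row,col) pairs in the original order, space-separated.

Step 1: ant0:(0,2)->S->(1,2) | ant1:(2,1)->N->(1,1) | ant2:(4,2)->N->(3,2)
  grid max=4 at (1,2)
Step 2: ant0:(1,2)->W->(1,1) | ant1:(1,1)->E->(1,2) | ant2:(3,2)->N->(2,2)
  grid max=5 at (1,2)
Step 3: ant0:(1,1)->E->(1,2) | ant1:(1,2)->W->(1,1) | ant2:(2,2)->N->(1,2)
  grid max=8 at (1,2)

(1,2) (1,1) (1,2)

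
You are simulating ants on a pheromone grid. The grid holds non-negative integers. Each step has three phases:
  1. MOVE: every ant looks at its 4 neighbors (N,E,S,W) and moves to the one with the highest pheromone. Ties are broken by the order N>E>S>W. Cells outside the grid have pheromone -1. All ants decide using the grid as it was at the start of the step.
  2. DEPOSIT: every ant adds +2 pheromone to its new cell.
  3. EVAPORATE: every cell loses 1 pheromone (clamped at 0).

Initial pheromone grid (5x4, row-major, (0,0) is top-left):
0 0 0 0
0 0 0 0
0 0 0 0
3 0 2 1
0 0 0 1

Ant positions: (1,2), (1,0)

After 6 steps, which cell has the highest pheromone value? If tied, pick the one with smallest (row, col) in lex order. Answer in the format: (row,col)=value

Step 1: ant0:(1,2)->N->(0,2) | ant1:(1,0)->N->(0,0)
  grid max=2 at (3,0)
Step 2: ant0:(0,2)->E->(0,3) | ant1:(0,0)->E->(0,1)
  grid max=1 at (0,1)
Step 3: ant0:(0,3)->S->(1,3) | ant1:(0,1)->E->(0,2)
  grid max=1 at (0,2)
Step 4: ant0:(1,3)->N->(0,3) | ant1:(0,2)->E->(0,3)
  grid max=3 at (0,3)
Step 5: ant0:(0,3)->S->(1,3) | ant1:(0,3)->S->(1,3)
  grid max=3 at (1,3)
Step 6: ant0:(1,3)->N->(0,3) | ant1:(1,3)->N->(0,3)
  grid max=5 at (0,3)
Final grid:
  0 0 0 5
  0 0 0 2
  0 0 0 0
  0 0 0 0
  0 0 0 0
Max pheromone 5 at (0,3)

Answer: (0,3)=5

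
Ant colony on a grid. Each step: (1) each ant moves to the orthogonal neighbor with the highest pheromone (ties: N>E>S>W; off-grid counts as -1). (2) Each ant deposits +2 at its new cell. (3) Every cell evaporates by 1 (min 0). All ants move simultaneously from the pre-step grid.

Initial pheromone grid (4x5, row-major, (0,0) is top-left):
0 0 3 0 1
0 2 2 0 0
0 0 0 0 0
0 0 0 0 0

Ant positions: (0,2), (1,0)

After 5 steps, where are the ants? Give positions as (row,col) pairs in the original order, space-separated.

Step 1: ant0:(0,2)->S->(1,2) | ant1:(1,0)->E->(1,1)
  grid max=3 at (1,1)
Step 2: ant0:(1,2)->W->(1,1) | ant1:(1,1)->E->(1,2)
  grid max=4 at (1,1)
Step 3: ant0:(1,1)->E->(1,2) | ant1:(1,2)->W->(1,1)
  grid max=5 at (1,1)
Step 4: ant0:(1,2)->W->(1,1) | ant1:(1,1)->E->(1,2)
  grid max=6 at (1,1)
Step 5: ant0:(1,1)->E->(1,2) | ant1:(1,2)->W->(1,1)
  grid max=7 at (1,1)

(1,2) (1,1)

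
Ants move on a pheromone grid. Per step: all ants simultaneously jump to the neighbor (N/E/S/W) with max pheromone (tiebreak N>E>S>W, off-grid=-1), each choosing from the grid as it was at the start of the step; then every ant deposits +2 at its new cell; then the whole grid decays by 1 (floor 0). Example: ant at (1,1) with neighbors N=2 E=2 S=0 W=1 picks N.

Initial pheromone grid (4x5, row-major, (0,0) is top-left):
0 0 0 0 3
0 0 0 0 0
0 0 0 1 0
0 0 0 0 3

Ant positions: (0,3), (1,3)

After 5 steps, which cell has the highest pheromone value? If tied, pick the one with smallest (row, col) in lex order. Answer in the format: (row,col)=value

Answer: (0,4)=6

Derivation:
Step 1: ant0:(0,3)->E->(0,4) | ant1:(1,3)->S->(2,3)
  grid max=4 at (0,4)
Step 2: ant0:(0,4)->S->(1,4) | ant1:(2,3)->N->(1,3)
  grid max=3 at (0,4)
Step 3: ant0:(1,4)->N->(0,4) | ant1:(1,3)->E->(1,4)
  grid max=4 at (0,4)
Step 4: ant0:(0,4)->S->(1,4) | ant1:(1,4)->N->(0,4)
  grid max=5 at (0,4)
Step 5: ant0:(1,4)->N->(0,4) | ant1:(0,4)->S->(1,4)
  grid max=6 at (0,4)
Final grid:
  0 0 0 0 6
  0 0 0 0 4
  0 0 0 0 0
  0 0 0 0 0
Max pheromone 6 at (0,4)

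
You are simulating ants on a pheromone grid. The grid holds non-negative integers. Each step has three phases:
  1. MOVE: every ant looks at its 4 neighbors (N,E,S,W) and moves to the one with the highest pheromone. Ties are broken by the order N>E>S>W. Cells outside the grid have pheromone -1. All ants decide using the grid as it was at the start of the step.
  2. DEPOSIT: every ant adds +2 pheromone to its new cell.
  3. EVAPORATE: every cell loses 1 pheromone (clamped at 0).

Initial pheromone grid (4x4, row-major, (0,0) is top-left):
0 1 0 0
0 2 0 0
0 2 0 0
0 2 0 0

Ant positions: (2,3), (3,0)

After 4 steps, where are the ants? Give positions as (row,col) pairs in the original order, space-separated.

Step 1: ant0:(2,3)->N->(1,3) | ant1:(3,0)->E->(3,1)
  grid max=3 at (3,1)
Step 2: ant0:(1,3)->N->(0,3) | ant1:(3,1)->N->(2,1)
  grid max=2 at (2,1)
Step 3: ant0:(0,3)->S->(1,3) | ant1:(2,1)->S->(3,1)
  grid max=3 at (3,1)
Step 4: ant0:(1,3)->N->(0,3) | ant1:(3,1)->N->(2,1)
  grid max=2 at (2,1)

(0,3) (2,1)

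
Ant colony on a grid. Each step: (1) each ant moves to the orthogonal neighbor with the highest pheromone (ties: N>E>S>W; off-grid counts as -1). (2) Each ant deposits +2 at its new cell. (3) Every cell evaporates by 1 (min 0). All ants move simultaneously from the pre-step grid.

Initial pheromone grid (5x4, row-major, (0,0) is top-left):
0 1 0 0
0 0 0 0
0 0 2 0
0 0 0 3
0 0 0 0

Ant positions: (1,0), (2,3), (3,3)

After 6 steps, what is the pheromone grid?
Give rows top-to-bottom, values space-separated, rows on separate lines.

After step 1: ants at (0,0),(3,3),(2,3)
  1 0 0 0
  0 0 0 0
  0 0 1 1
  0 0 0 4
  0 0 0 0
After step 2: ants at (0,1),(2,3),(3,3)
  0 1 0 0
  0 0 0 0
  0 0 0 2
  0 0 0 5
  0 0 0 0
After step 3: ants at (0,2),(3,3),(2,3)
  0 0 1 0
  0 0 0 0
  0 0 0 3
  0 0 0 6
  0 0 0 0
After step 4: ants at (0,3),(2,3),(3,3)
  0 0 0 1
  0 0 0 0
  0 0 0 4
  0 0 0 7
  0 0 0 0
After step 5: ants at (1,3),(3,3),(2,3)
  0 0 0 0
  0 0 0 1
  0 0 0 5
  0 0 0 8
  0 0 0 0
After step 6: ants at (2,3),(2,3),(3,3)
  0 0 0 0
  0 0 0 0
  0 0 0 8
  0 0 0 9
  0 0 0 0

0 0 0 0
0 0 0 0
0 0 0 8
0 0 0 9
0 0 0 0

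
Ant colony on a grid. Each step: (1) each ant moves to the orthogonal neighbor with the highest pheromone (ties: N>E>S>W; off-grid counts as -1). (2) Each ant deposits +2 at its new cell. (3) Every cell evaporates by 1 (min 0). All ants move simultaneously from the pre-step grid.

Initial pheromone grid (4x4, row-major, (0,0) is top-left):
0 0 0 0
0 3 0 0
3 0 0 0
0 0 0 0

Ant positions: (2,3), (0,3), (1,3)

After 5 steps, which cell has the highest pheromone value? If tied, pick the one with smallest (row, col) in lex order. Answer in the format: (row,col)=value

Answer: (1,3)=11

Derivation:
Step 1: ant0:(2,3)->N->(1,3) | ant1:(0,3)->S->(1,3) | ant2:(1,3)->N->(0,3)
  grid max=3 at (1,3)
Step 2: ant0:(1,3)->N->(0,3) | ant1:(1,3)->N->(0,3) | ant2:(0,3)->S->(1,3)
  grid max=4 at (0,3)
Step 3: ant0:(0,3)->S->(1,3) | ant1:(0,3)->S->(1,3) | ant2:(1,3)->N->(0,3)
  grid max=7 at (1,3)
Step 4: ant0:(1,3)->N->(0,3) | ant1:(1,3)->N->(0,3) | ant2:(0,3)->S->(1,3)
  grid max=8 at (0,3)
Step 5: ant0:(0,3)->S->(1,3) | ant1:(0,3)->S->(1,3) | ant2:(1,3)->N->(0,3)
  grid max=11 at (1,3)
Final grid:
  0 0 0 9
  0 0 0 11
  0 0 0 0
  0 0 0 0
Max pheromone 11 at (1,3)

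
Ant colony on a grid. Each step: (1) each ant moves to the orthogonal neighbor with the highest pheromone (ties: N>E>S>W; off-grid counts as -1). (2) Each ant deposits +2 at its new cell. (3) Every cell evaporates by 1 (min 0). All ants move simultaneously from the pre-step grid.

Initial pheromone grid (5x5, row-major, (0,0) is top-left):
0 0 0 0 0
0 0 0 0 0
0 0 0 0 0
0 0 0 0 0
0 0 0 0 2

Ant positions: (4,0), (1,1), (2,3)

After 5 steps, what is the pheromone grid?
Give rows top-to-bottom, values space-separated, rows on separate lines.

After step 1: ants at (3,0),(0,1),(1,3)
  0 1 0 0 0
  0 0 0 1 0
  0 0 0 0 0
  1 0 0 0 0
  0 0 0 0 1
After step 2: ants at (2,0),(0,2),(0,3)
  0 0 1 1 0
  0 0 0 0 0
  1 0 0 0 0
  0 0 0 0 0
  0 0 0 0 0
After step 3: ants at (1,0),(0,3),(0,2)
  0 0 2 2 0
  1 0 0 0 0
  0 0 0 0 0
  0 0 0 0 0
  0 0 0 0 0
After step 4: ants at (0,0),(0,2),(0,3)
  1 0 3 3 0
  0 0 0 0 0
  0 0 0 0 0
  0 0 0 0 0
  0 0 0 0 0
After step 5: ants at (0,1),(0,3),(0,2)
  0 1 4 4 0
  0 0 0 0 0
  0 0 0 0 0
  0 0 0 0 0
  0 0 0 0 0

0 1 4 4 0
0 0 0 0 0
0 0 0 0 0
0 0 0 0 0
0 0 0 0 0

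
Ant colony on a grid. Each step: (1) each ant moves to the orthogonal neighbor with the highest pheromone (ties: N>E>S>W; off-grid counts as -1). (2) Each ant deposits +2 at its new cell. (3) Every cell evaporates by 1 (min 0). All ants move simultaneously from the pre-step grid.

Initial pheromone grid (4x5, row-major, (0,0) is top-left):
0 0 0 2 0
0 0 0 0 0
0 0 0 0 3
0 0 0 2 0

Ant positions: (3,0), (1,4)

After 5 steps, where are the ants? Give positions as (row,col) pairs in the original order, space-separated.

Step 1: ant0:(3,0)->N->(2,0) | ant1:(1,4)->S->(2,4)
  grid max=4 at (2,4)
Step 2: ant0:(2,0)->N->(1,0) | ant1:(2,4)->N->(1,4)
  grid max=3 at (2,4)
Step 3: ant0:(1,0)->N->(0,0) | ant1:(1,4)->S->(2,4)
  grid max=4 at (2,4)
Step 4: ant0:(0,0)->E->(0,1) | ant1:(2,4)->N->(1,4)
  grid max=3 at (2,4)
Step 5: ant0:(0,1)->E->(0,2) | ant1:(1,4)->S->(2,4)
  grid max=4 at (2,4)

(0,2) (2,4)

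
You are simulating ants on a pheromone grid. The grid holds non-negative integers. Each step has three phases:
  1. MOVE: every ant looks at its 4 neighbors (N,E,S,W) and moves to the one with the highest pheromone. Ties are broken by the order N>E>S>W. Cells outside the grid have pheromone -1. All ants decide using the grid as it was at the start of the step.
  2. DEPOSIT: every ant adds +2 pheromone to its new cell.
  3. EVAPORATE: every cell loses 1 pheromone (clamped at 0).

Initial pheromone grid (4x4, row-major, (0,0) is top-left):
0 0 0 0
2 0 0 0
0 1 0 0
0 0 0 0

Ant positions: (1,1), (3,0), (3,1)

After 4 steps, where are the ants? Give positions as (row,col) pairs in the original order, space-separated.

Step 1: ant0:(1,1)->W->(1,0) | ant1:(3,0)->N->(2,0) | ant2:(3,1)->N->(2,1)
  grid max=3 at (1,0)
Step 2: ant0:(1,0)->S->(2,0) | ant1:(2,0)->N->(1,0) | ant2:(2,1)->W->(2,0)
  grid max=4 at (1,0)
Step 3: ant0:(2,0)->N->(1,0) | ant1:(1,0)->S->(2,0) | ant2:(2,0)->N->(1,0)
  grid max=7 at (1,0)
Step 4: ant0:(1,0)->S->(2,0) | ant1:(2,0)->N->(1,0) | ant2:(1,0)->S->(2,0)
  grid max=8 at (1,0)

(2,0) (1,0) (2,0)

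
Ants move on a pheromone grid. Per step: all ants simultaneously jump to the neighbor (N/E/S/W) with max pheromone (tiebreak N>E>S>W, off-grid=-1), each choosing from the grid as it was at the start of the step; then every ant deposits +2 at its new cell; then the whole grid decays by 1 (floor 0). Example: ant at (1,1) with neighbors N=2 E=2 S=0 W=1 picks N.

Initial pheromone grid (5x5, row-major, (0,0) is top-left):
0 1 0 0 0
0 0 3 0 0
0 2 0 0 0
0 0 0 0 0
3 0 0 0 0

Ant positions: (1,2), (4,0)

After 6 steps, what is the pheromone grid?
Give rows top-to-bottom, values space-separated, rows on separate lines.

After step 1: ants at (0,2),(3,0)
  0 0 1 0 0
  0 0 2 0 0
  0 1 0 0 0
  1 0 0 0 0
  2 0 0 0 0
After step 2: ants at (1,2),(4,0)
  0 0 0 0 0
  0 0 3 0 0
  0 0 0 0 0
  0 0 0 0 0
  3 0 0 0 0
After step 3: ants at (0,2),(3,0)
  0 0 1 0 0
  0 0 2 0 0
  0 0 0 0 0
  1 0 0 0 0
  2 0 0 0 0
After step 4: ants at (1,2),(4,0)
  0 0 0 0 0
  0 0 3 0 0
  0 0 0 0 0
  0 0 0 0 0
  3 0 0 0 0
After step 5: ants at (0,2),(3,0)
  0 0 1 0 0
  0 0 2 0 0
  0 0 0 0 0
  1 0 0 0 0
  2 0 0 0 0
After step 6: ants at (1,2),(4,0)
  0 0 0 0 0
  0 0 3 0 0
  0 0 0 0 0
  0 0 0 0 0
  3 0 0 0 0

0 0 0 0 0
0 0 3 0 0
0 0 0 0 0
0 0 0 0 0
3 0 0 0 0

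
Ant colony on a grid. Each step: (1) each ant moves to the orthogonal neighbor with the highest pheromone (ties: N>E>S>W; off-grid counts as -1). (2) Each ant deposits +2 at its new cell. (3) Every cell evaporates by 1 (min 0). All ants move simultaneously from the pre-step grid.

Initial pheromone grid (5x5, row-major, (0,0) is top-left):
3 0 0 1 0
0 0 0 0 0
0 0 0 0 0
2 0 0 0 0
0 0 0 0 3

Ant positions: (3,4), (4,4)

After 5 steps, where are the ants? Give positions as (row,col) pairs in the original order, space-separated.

Step 1: ant0:(3,4)->S->(4,4) | ant1:(4,4)->N->(3,4)
  grid max=4 at (4,4)
Step 2: ant0:(4,4)->N->(3,4) | ant1:(3,4)->S->(4,4)
  grid max=5 at (4,4)
Step 3: ant0:(3,4)->S->(4,4) | ant1:(4,4)->N->(3,4)
  grid max=6 at (4,4)
Step 4: ant0:(4,4)->N->(3,4) | ant1:(3,4)->S->(4,4)
  grid max=7 at (4,4)
Step 5: ant0:(3,4)->S->(4,4) | ant1:(4,4)->N->(3,4)
  grid max=8 at (4,4)

(4,4) (3,4)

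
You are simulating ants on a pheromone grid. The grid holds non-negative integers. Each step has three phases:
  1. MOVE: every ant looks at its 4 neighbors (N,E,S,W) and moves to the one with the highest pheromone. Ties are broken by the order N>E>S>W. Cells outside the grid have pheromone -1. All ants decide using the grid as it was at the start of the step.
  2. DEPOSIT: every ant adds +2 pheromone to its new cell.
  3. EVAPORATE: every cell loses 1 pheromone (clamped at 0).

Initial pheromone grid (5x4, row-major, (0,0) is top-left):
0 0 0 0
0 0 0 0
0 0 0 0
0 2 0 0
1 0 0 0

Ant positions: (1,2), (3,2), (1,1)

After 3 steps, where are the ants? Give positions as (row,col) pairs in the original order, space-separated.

Step 1: ant0:(1,2)->N->(0,2) | ant1:(3,2)->W->(3,1) | ant2:(1,1)->N->(0,1)
  grid max=3 at (3,1)
Step 2: ant0:(0,2)->W->(0,1) | ant1:(3,1)->N->(2,1) | ant2:(0,1)->E->(0,2)
  grid max=2 at (0,1)
Step 3: ant0:(0,1)->E->(0,2) | ant1:(2,1)->S->(3,1) | ant2:(0,2)->W->(0,1)
  grid max=3 at (0,1)

(0,2) (3,1) (0,1)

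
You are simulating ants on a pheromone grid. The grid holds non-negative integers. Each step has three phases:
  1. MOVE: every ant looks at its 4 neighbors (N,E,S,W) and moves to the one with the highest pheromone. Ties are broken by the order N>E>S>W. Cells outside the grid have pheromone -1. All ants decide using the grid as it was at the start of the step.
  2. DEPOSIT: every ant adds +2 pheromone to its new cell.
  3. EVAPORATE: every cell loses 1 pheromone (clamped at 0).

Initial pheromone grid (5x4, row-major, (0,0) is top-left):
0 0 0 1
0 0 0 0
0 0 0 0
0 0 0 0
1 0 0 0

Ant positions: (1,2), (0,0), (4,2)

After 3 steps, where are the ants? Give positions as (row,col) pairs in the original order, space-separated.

Step 1: ant0:(1,2)->N->(0,2) | ant1:(0,0)->E->(0,1) | ant2:(4,2)->N->(3,2)
  grid max=1 at (0,1)
Step 2: ant0:(0,2)->W->(0,1) | ant1:(0,1)->E->(0,2) | ant2:(3,2)->N->(2,2)
  grid max=2 at (0,1)
Step 3: ant0:(0,1)->E->(0,2) | ant1:(0,2)->W->(0,1) | ant2:(2,2)->N->(1,2)
  grid max=3 at (0,1)

(0,2) (0,1) (1,2)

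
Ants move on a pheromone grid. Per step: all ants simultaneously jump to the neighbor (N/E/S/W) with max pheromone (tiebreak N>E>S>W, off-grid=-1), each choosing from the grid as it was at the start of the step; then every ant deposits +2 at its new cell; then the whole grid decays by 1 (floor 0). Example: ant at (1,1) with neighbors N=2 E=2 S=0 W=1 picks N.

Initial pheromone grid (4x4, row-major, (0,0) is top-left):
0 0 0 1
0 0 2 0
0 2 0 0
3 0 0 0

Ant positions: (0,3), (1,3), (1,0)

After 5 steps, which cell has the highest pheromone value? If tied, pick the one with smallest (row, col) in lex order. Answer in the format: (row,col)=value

Answer: (1,2)=9

Derivation:
Step 1: ant0:(0,3)->S->(1,3) | ant1:(1,3)->W->(1,2) | ant2:(1,0)->N->(0,0)
  grid max=3 at (1,2)
Step 2: ant0:(1,3)->W->(1,2) | ant1:(1,2)->E->(1,3) | ant2:(0,0)->E->(0,1)
  grid max=4 at (1,2)
Step 3: ant0:(1,2)->E->(1,3) | ant1:(1,3)->W->(1,2) | ant2:(0,1)->E->(0,2)
  grid max=5 at (1,2)
Step 4: ant0:(1,3)->W->(1,2) | ant1:(1,2)->E->(1,3) | ant2:(0,2)->S->(1,2)
  grid max=8 at (1,2)
Step 5: ant0:(1,2)->E->(1,3) | ant1:(1,3)->W->(1,2) | ant2:(1,2)->E->(1,3)
  grid max=9 at (1,2)
Final grid:
  0 0 0 0
  0 0 9 7
  0 0 0 0
  0 0 0 0
Max pheromone 9 at (1,2)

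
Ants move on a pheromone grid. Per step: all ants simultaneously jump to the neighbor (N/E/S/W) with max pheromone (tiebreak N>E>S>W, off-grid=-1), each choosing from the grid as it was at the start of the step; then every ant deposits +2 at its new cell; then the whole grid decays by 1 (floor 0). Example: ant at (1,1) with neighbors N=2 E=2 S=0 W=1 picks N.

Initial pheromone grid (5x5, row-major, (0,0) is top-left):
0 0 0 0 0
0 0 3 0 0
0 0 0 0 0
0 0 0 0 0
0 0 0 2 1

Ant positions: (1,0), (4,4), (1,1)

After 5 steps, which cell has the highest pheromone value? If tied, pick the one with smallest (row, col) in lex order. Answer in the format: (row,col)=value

Step 1: ant0:(1,0)->N->(0,0) | ant1:(4,4)->W->(4,3) | ant2:(1,1)->E->(1,2)
  grid max=4 at (1,2)
Step 2: ant0:(0,0)->E->(0,1) | ant1:(4,3)->N->(3,3) | ant2:(1,2)->N->(0,2)
  grid max=3 at (1,2)
Step 3: ant0:(0,1)->E->(0,2) | ant1:(3,3)->S->(4,3) | ant2:(0,2)->S->(1,2)
  grid max=4 at (1,2)
Step 4: ant0:(0,2)->S->(1,2) | ant1:(4,3)->N->(3,3) | ant2:(1,2)->N->(0,2)
  grid max=5 at (1,2)
Step 5: ant0:(1,2)->N->(0,2) | ant1:(3,3)->S->(4,3) | ant2:(0,2)->S->(1,2)
  grid max=6 at (1,2)
Final grid:
  0 0 4 0 0
  0 0 6 0 0
  0 0 0 0 0
  0 0 0 0 0
  0 0 0 3 0
Max pheromone 6 at (1,2)

Answer: (1,2)=6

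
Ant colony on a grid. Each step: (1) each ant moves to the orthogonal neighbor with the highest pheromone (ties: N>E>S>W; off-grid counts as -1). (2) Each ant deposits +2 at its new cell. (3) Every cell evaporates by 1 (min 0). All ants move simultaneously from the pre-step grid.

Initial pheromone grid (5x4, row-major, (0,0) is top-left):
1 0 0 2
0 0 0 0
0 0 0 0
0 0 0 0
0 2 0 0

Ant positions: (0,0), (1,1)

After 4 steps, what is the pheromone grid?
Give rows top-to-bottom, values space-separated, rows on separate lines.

After step 1: ants at (0,1),(0,1)
  0 3 0 1
  0 0 0 0
  0 0 0 0
  0 0 0 0
  0 1 0 0
After step 2: ants at (0,2),(0,2)
  0 2 3 0
  0 0 0 0
  0 0 0 0
  0 0 0 0
  0 0 0 0
After step 3: ants at (0,1),(0,1)
  0 5 2 0
  0 0 0 0
  0 0 0 0
  0 0 0 0
  0 0 0 0
After step 4: ants at (0,2),(0,2)
  0 4 5 0
  0 0 0 0
  0 0 0 0
  0 0 0 0
  0 0 0 0

0 4 5 0
0 0 0 0
0 0 0 0
0 0 0 0
0 0 0 0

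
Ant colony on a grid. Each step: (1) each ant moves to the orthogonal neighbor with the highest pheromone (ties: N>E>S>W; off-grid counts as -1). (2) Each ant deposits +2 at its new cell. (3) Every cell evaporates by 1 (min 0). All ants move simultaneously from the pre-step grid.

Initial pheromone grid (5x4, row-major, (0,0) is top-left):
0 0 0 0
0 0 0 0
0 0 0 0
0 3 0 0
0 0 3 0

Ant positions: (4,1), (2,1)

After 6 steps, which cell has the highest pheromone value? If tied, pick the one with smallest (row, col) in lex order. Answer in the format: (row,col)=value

Step 1: ant0:(4,1)->N->(3,1) | ant1:(2,1)->S->(3,1)
  grid max=6 at (3,1)
Step 2: ant0:(3,1)->N->(2,1) | ant1:(3,1)->N->(2,1)
  grid max=5 at (3,1)
Step 3: ant0:(2,1)->S->(3,1) | ant1:(2,1)->S->(3,1)
  grid max=8 at (3,1)
Step 4: ant0:(3,1)->N->(2,1) | ant1:(3,1)->N->(2,1)
  grid max=7 at (3,1)
Step 5: ant0:(2,1)->S->(3,1) | ant1:(2,1)->S->(3,1)
  grid max=10 at (3,1)
Step 6: ant0:(3,1)->N->(2,1) | ant1:(3,1)->N->(2,1)
  grid max=9 at (3,1)
Final grid:
  0 0 0 0
  0 0 0 0
  0 7 0 0
  0 9 0 0
  0 0 0 0
Max pheromone 9 at (3,1)

Answer: (3,1)=9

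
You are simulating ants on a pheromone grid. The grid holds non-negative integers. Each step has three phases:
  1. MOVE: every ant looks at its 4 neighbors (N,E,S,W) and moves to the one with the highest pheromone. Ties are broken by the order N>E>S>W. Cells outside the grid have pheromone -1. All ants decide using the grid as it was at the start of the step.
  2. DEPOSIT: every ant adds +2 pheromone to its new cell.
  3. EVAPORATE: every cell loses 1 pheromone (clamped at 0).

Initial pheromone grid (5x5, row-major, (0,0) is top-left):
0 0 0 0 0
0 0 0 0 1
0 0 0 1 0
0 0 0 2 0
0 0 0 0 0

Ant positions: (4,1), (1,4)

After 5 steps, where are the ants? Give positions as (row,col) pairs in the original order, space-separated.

Step 1: ant0:(4,1)->N->(3,1) | ant1:(1,4)->N->(0,4)
  grid max=1 at (0,4)
Step 2: ant0:(3,1)->N->(2,1) | ant1:(0,4)->S->(1,4)
  grid max=1 at (1,4)
Step 3: ant0:(2,1)->N->(1,1) | ant1:(1,4)->N->(0,4)
  grid max=1 at (0,4)
Step 4: ant0:(1,1)->N->(0,1) | ant1:(0,4)->S->(1,4)
  grid max=1 at (0,1)
Step 5: ant0:(0,1)->E->(0,2) | ant1:(1,4)->N->(0,4)
  grid max=1 at (0,2)

(0,2) (0,4)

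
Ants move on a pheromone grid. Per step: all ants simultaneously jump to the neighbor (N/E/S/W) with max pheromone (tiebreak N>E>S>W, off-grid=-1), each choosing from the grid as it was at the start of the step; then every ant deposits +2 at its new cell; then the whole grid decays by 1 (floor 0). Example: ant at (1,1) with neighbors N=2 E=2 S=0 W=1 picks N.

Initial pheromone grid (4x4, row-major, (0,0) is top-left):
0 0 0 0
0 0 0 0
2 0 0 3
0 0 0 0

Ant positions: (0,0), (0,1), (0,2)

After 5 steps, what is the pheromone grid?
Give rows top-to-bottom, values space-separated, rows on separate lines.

After step 1: ants at (0,1),(0,2),(0,3)
  0 1 1 1
  0 0 0 0
  1 0 0 2
  0 0 0 0
After step 2: ants at (0,2),(0,3),(0,2)
  0 0 4 2
  0 0 0 0
  0 0 0 1
  0 0 0 0
After step 3: ants at (0,3),(0,2),(0,3)
  0 0 5 5
  0 0 0 0
  0 0 0 0
  0 0 0 0
After step 4: ants at (0,2),(0,3),(0,2)
  0 0 8 6
  0 0 0 0
  0 0 0 0
  0 0 0 0
After step 5: ants at (0,3),(0,2),(0,3)
  0 0 9 9
  0 0 0 0
  0 0 0 0
  0 0 0 0

0 0 9 9
0 0 0 0
0 0 0 0
0 0 0 0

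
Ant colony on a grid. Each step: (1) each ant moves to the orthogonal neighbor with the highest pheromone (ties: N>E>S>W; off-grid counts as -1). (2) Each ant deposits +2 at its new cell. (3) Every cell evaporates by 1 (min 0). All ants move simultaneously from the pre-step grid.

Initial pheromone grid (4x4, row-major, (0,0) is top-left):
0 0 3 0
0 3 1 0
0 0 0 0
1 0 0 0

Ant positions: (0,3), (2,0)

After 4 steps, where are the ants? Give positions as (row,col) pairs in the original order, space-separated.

Step 1: ant0:(0,3)->W->(0,2) | ant1:(2,0)->S->(3,0)
  grid max=4 at (0,2)
Step 2: ant0:(0,2)->E->(0,3) | ant1:(3,0)->N->(2,0)
  grid max=3 at (0,2)
Step 3: ant0:(0,3)->W->(0,2) | ant1:(2,0)->S->(3,0)
  grid max=4 at (0,2)
Step 4: ant0:(0,2)->E->(0,3) | ant1:(3,0)->N->(2,0)
  grid max=3 at (0,2)

(0,3) (2,0)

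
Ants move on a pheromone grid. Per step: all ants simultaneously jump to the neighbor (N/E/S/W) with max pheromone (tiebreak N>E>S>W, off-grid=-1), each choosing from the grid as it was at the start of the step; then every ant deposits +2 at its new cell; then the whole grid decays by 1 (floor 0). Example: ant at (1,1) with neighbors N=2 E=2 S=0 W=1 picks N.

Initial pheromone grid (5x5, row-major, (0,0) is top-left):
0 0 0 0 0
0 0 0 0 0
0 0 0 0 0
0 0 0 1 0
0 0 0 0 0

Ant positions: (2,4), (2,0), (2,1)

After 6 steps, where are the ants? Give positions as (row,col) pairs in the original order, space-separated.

Step 1: ant0:(2,4)->N->(1,4) | ant1:(2,0)->N->(1,0) | ant2:(2,1)->N->(1,1)
  grid max=1 at (1,0)
Step 2: ant0:(1,4)->N->(0,4) | ant1:(1,0)->E->(1,1) | ant2:(1,1)->W->(1,0)
  grid max=2 at (1,0)
Step 3: ant0:(0,4)->S->(1,4) | ant1:(1,1)->W->(1,0) | ant2:(1,0)->E->(1,1)
  grid max=3 at (1,0)
Step 4: ant0:(1,4)->N->(0,4) | ant1:(1,0)->E->(1,1) | ant2:(1,1)->W->(1,0)
  grid max=4 at (1,0)
Step 5: ant0:(0,4)->S->(1,4) | ant1:(1,1)->W->(1,0) | ant2:(1,0)->E->(1,1)
  grid max=5 at (1,0)
Step 6: ant0:(1,4)->N->(0,4) | ant1:(1,0)->E->(1,1) | ant2:(1,1)->W->(1,0)
  grid max=6 at (1,0)

(0,4) (1,1) (1,0)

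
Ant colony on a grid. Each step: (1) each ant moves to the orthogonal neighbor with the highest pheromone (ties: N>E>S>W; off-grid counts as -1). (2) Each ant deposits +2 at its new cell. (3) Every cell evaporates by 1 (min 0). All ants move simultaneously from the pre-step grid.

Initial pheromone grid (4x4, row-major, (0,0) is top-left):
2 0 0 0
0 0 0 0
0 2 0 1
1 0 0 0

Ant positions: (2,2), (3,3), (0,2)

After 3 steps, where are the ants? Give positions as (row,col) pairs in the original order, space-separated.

Step 1: ant0:(2,2)->W->(2,1) | ant1:(3,3)->N->(2,3) | ant2:(0,2)->E->(0,3)
  grid max=3 at (2,1)
Step 2: ant0:(2,1)->N->(1,1) | ant1:(2,3)->N->(1,3) | ant2:(0,3)->S->(1,3)
  grid max=3 at (1,3)
Step 3: ant0:(1,1)->S->(2,1) | ant1:(1,3)->S->(2,3) | ant2:(1,3)->S->(2,3)
  grid max=4 at (2,3)

(2,1) (2,3) (2,3)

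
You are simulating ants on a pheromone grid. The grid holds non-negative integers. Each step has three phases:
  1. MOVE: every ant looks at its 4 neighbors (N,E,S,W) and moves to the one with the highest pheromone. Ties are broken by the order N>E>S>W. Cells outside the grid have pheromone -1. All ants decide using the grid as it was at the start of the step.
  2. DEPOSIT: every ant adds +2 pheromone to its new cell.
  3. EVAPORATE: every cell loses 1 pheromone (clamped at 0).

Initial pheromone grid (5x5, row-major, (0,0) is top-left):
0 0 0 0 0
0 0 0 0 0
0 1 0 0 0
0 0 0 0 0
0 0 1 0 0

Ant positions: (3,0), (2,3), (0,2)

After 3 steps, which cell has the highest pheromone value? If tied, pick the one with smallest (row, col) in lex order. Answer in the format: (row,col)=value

Step 1: ant0:(3,0)->N->(2,0) | ant1:(2,3)->N->(1,3) | ant2:(0,2)->E->(0,3)
  grid max=1 at (0,3)
Step 2: ant0:(2,0)->N->(1,0) | ant1:(1,3)->N->(0,3) | ant2:(0,3)->S->(1,3)
  grid max=2 at (0,3)
Step 3: ant0:(1,0)->N->(0,0) | ant1:(0,3)->S->(1,3) | ant2:(1,3)->N->(0,3)
  grid max=3 at (0,3)
Final grid:
  1 0 0 3 0
  0 0 0 3 0
  0 0 0 0 0
  0 0 0 0 0
  0 0 0 0 0
Max pheromone 3 at (0,3)

Answer: (0,3)=3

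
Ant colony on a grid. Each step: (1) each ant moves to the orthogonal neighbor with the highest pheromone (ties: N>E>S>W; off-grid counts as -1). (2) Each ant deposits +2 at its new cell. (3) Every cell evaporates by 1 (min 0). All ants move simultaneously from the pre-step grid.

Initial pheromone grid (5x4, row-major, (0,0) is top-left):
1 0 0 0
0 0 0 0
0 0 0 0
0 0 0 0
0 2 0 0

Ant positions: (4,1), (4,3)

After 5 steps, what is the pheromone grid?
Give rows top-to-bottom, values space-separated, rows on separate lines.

After step 1: ants at (3,1),(3,3)
  0 0 0 0
  0 0 0 0
  0 0 0 0
  0 1 0 1
  0 1 0 0
After step 2: ants at (4,1),(2,3)
  0 0 0 0
  0 0 0 0
  0 0 0 1
  0 0 0 0
  0 2 0 0
After step 3: ants at (3,1),(1,3)
  0 0 0 0
  0 0 0 1
  0 0 0 0
  0 1 0 0
  0 1 0 0
After step 4: ants at (4,1),(0,3)
  0 0 0 1
  0 0 0 0
  0 0 0 0
  0 0 0 0
  0 2 0 0
After step 5: ants at (3,1),(1,3)
  0 0 0 0
  0 0 0 1
  0 0 0 0
  0 1 0 0
  0 1 0 0

0 0 0 0
0 0 0 1
0 0 0 0
0 1 0 0
0 1 0 0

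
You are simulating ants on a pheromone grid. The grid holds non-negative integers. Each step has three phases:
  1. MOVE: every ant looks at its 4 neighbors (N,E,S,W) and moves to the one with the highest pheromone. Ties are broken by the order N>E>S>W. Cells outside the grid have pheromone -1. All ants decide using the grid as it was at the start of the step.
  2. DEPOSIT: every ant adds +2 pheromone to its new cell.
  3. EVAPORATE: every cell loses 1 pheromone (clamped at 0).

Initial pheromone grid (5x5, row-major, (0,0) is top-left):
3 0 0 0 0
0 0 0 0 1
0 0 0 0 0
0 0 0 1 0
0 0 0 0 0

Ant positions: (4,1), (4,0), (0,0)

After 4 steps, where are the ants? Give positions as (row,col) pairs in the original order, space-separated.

Step 1: ant0:(4,1)->N->(3,1) | ant1:(4,0)->N->(3,0) | ant2:(0,0)->E->(0,1)
  grid max=2 at (0,0)
Step 2: ant0:(3,1)->W->(3,0) | ant1:(3,0)->E->(3,1) | ant2:(0,1)->W->(0,0)
  grid max=3 at (0,0)
Step 3: ant0:(3,0)->E->(3,1) | ant1:(3,1)->W->(3,0) | ant2:(0,0)->E->(0,1)
  grid max=3 at (3,0)
Step 4: ant0:(3,1)->W->(3,0) | ant1:(3,0)->E->(3,1) | ant2:(0,1)->W->(0,0)
  grid max=4 at (3,0)

(3,0) (3,1) (0,0)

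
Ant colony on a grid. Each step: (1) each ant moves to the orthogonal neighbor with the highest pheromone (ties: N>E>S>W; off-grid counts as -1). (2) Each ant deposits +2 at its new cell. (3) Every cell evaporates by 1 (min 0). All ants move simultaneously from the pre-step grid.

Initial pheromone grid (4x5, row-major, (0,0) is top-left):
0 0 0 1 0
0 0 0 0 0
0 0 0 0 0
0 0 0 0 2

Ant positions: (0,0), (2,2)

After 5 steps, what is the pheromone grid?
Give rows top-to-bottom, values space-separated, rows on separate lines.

After step 1: ants at (0,1),(1,2)
  0 1 0 0 0
  0 0 1 0 0
  0 0 0 0 0
  0 0 0 0 1
After step 2: ants at (0,2),(0,2)
  0 0 3 0 0
  0 0 0 0 0
  0 0 0 0 0
  0 0 0 0 0
After step 3: ants at (0,3),(0,3)
  0 0 2 3 0
  0 0 0 0 0
  0 0 0 0 0
  0 0 0 0 0
After step 4: ants at (0,2),(0,2)
  0 0 5 2 0
  0 0 0 0 0
  0 0 0 0 0
  0 0 0 0 0
After step 5: ants at (0,3),(0,3)
  0 0 4 5 0
  0 0 0 0 0
  0 0 0 0 0
  0 0 0 0 0

0 0 4 5 0
0 0 0 0 0
0 0 0 0 0
0 0 0 0 0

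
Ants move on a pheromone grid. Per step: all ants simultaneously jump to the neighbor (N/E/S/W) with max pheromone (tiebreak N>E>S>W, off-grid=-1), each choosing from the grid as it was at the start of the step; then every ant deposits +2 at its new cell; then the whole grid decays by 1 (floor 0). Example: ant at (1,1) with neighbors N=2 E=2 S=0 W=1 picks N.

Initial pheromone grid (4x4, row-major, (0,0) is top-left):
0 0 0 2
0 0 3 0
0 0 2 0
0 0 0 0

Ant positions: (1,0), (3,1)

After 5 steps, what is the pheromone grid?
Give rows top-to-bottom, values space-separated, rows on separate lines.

After step 1: ants at (0,0),(2,1)
  1 0 0 1
  0 0 2 0
  0 1 1 0
  0 0 0 0
After step 2: ants at (0,1),(2,2)
  0 1 0 0
  0 0 1 0
  0 0 2 0
  0 0 0 0
After step 3: ants at (0,2),(1,2)
  0 0 1 0
  0 0 2 0
  0 0 1 0
  0 0 0 0
After step 4: ants at (1,2),(0,2)
  0 0 2 0
  0 0 3 0
  0 0 0 0
  0 0 0 0
After step 5: ants at (0,2),(1,2)
  0 0 3 0
  0 0 4 0
  0 0 0 0
  0 0 0 0

0 0 3 0
0 0 4 0
0 0 0 0
0 0 0 0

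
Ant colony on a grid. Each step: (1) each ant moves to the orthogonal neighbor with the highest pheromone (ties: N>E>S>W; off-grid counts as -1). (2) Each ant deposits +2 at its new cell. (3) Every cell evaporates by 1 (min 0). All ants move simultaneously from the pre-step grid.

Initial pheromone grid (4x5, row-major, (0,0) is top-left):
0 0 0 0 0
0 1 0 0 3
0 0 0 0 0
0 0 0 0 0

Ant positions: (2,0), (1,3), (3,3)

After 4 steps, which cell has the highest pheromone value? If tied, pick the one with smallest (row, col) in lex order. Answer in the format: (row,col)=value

Step 1: ant0:(2,0)->N->(1,0) | ant1:(1,3)->E->(1,4) | ant2:(3,3)->N->(2,3)
  grid max=4 at (1,4)
Step 2: ant0:(1,0)->N->(0,0) | ant1:(1,4)->N->(0,4) | ant2:(2,3)->N->(1,3)
  grid max=3 at (1,4)
Step 3: ant0:(0,0)->E->(0,1) | ant1:(0,4)->S->(1,4) | ant2:(1,3)->E->(1,4)
  grid max=6 at (1,4)
Step 4: ant0:(0,1)->E->(0,2) | ant1:(1,4)->N->(0,4) | ant2:(1,4)->N->(0,4)
  grid max=5 at (1,4)
Final grid:
  0 0 1 0 3
  0 0 0 0 5
  0 0 0 0 0
  0 0 0 0 0
Max pheromone 5 at (1,4)

Answer: (1,4)=5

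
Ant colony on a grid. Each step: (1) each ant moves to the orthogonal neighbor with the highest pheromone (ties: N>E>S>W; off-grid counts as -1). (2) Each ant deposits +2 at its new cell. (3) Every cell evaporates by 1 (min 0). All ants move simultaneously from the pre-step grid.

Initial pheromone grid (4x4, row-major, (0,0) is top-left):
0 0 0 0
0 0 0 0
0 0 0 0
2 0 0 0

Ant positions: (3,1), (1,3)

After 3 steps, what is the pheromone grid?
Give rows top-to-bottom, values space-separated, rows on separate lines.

After step 1: ants at (3,0),(0,3)
  0 0 0 1
  0 0 0 0
  0 0 0 0
  3 0 0 0
After step 2: ants at (2,0),(1,3)
  0 0 0 0
  0 0 0 1
  1 0 0 0
  2 0 0 0
After step 3: ants at (3,0),(0,3)
  0 0 0 1
  0 0 0 0
  0 0 0 0
  3 0 0 0

0 0 0 1
0 0 0 0
0 0 0 0
3 0 0 0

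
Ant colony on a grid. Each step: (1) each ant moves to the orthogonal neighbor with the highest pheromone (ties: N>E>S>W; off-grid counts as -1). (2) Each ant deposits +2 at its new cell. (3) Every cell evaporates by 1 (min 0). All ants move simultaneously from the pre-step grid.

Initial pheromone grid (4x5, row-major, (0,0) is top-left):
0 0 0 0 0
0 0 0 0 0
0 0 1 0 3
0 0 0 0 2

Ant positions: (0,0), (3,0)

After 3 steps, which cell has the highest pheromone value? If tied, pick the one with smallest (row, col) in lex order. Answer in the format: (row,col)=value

Step 1: ant0:(0,0)->E->(0,1) | ant1:(3,0)->N->(2,0)
  grid max=2 at (2,4)
Step 2: ant0:(0,1)->E->(0,2) | ant1:(2,0)->N->(1,0)
  grid max=1 at (0,2)
Step 3: ant0:(0,2)->E->(0,3) | ant1:(1,0)->N->(0,0)
  grid max=1 at (0,0)
Final grid:
  1 0 0 1 0
  0 0 0 0 0
  0 0 0 0 0
  0 0 0 0 0
Max pheromone 1 at (0,0)

Answer: (0,0)=1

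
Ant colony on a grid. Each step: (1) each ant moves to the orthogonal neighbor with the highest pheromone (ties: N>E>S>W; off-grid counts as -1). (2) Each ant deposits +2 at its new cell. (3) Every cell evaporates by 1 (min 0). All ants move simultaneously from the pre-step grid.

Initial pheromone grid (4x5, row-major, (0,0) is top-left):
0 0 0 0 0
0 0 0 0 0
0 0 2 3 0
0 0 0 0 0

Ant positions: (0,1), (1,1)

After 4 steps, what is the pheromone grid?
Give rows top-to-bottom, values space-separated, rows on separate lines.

After step 1: ants at (0,2),(0,1)
  0 1 1 0 0
  0 0 0 0 0
  0 0 1 2 0
  0 0 0 0 0
After step 2: ants at (0,1),(0,2)
  0 2 2 0 0
  0 0 0 0 0
  0 0 0 1 0
  0 0 0 0 0
After step 3: ants at (0,2),(0,1)
  0 3 3 0 0
  0 0 0 0 0
  0 0 0 0 0
  0 0 0 0 0
After step 4: ants at (0,1),(0,2)
  0 4 4 0 0
  0 0 0 0 0
  0 0 0 0 0
  0 0 0 0 0

0 4 4 0 0
0 0 0 0 0
0 0 0 0 0
0 0 0 0 0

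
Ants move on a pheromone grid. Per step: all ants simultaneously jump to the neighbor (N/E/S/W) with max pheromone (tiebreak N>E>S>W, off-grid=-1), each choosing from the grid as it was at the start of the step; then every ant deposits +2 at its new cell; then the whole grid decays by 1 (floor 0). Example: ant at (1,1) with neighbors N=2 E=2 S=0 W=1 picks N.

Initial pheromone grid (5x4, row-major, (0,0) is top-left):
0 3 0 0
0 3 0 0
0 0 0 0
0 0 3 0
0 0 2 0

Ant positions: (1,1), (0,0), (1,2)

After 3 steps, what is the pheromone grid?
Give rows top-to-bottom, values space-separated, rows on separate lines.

After step 1: ants at (0,1),(0,1),(1,1)
  0 6 0 0
  0 4 0 0
  0 0 0 0
  0 0 2 0
  0 0 1 0
After step 2: ants at (1,1),(1,1),(0,1)
  0 7 0 0
  0 7 0 0
  0 0 0 0
  0 0 1 0
  0 0 0 0
After step 3: ants at (0,1),(0,1),(1,1)
  0 10 0 0
  0 8 0 0
  0 0 0 0
  0 0 0 0
  0 0 0 0

0 10 0 0
0 8 0 0
0 0 0 0
0 0 0 0
0 0 0 0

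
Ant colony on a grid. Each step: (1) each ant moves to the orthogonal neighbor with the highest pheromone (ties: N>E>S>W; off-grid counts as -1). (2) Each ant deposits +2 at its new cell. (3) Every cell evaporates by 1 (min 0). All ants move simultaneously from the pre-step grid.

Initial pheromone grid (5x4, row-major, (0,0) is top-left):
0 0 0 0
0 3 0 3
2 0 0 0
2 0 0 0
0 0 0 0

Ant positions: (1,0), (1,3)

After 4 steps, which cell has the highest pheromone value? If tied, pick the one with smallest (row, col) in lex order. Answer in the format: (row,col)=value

Answer: (1,1)=3

Derivation:
Step 1: ant0:(1,0)->E->(1,1) | ant1:(1,3)->N->(0,3)
  grid max=4 at (1,1)
Step 2: ant0:(1,1)->N->(0,1) | ant1:(0,3)->S->(1,3)
  grid max=3 at (1,1)
Step 3: ant0:(0,1)->S->(1,1) | ant1:(1,3)->N->(0,3)
  grid max=4 at (1,1)
Step 4: ant0:(1,1)->N->(0,1) | ant1:(0,3)->S->(1,3)
  grid max=3 at (1,1)
Final grid:
  0 1 0 0
  0 3 0 3
  0 0 0 0
  0 0 0 0
  0 0 0 0
Max pheromone 3 at (1,1)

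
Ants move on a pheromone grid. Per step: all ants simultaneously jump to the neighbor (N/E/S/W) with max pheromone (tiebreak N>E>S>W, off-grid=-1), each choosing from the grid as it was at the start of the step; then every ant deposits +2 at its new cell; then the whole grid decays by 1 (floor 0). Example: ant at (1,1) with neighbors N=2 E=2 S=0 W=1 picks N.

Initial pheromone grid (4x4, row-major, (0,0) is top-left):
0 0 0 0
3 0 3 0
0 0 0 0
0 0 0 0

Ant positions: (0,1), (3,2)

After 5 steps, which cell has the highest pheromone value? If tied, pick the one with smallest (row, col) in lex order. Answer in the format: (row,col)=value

Answer: (1,2)=6

Derivation:
Step 1: ant0:(0,1)->E->(0,2) | ant1:(3,2)->N->(2,2)
  grid max=2 at (1,0)
Step 2: ant0:(0,2)->S->(1,2) | ant1:(2,2)->N->(1,2)
  grid max=5 at (1,2)
Step 3: ant0:(1,2)->N->(0,2) | ant1:(1,2)->N->(0,2)
  grid max=4 at (1,2)
Step 4: ant0:(0,2)->S->(1,2) | ant1:(0,2)->S->(1,2)
  grid max=7 at (1,2)
Step 5: ant0:(1,2)->N->(0,2) | ant1:(1,2)->N->(0,2)
  grid max=6 at (1,2)
Final grid:
  0 0 5 0
  0 0 6 0
  0 0 0 0
  0 0 0 0
Max pheromone 6 at (1,2)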